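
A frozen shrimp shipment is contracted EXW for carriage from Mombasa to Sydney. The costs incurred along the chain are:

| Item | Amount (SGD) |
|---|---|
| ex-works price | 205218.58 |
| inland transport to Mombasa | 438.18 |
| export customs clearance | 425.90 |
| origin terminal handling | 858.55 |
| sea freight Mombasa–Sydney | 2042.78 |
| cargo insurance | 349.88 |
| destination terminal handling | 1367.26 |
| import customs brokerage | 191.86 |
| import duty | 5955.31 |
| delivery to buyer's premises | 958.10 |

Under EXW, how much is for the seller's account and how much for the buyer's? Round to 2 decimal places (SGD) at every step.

Seller: SGD 205218.58; buyer: SGD 12587.82

EXW: the seller makes goods available at their premises; the buyer bears all onward costs.
Seller's account: goods 205218.58 = 205218.58
Buyer's account: inland to port 438.18 + export clearance 425.90 + origin terminal 858.55 + freight 2042.78 + insurance 349.88 + destination terminal 1367.26 + brokerage 191.86 + duty 5955.31 + delivery 958.10 = 12587.82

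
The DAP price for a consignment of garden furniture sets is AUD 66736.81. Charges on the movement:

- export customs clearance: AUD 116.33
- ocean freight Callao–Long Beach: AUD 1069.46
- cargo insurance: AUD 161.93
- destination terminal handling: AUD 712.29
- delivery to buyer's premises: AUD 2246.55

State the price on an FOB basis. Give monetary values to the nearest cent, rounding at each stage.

Not relevant to the conversion: export clearance — on the seller under both DAP and FOB; already in the DAP price and stays in the FOB price.
From DAP to FOB, the seller no longer bears: freight, insurance, destination terminal, delivery.
FOB price = 66736.81 − 1069.46 − 161.93 − 712.29 − 2246.55 = 62546.58

FOB price: AUD 62546.58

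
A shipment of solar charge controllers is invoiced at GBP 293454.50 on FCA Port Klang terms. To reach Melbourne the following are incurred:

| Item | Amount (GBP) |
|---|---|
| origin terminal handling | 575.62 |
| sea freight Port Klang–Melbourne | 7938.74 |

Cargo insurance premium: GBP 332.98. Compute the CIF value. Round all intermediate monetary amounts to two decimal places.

CIF value: GBP 302301.84

CIF = FCA price + pre-shipment costs + freight + insurance
CIF = 293454.50 + 575.62 + 7938.74 + 332.98 = 302301.84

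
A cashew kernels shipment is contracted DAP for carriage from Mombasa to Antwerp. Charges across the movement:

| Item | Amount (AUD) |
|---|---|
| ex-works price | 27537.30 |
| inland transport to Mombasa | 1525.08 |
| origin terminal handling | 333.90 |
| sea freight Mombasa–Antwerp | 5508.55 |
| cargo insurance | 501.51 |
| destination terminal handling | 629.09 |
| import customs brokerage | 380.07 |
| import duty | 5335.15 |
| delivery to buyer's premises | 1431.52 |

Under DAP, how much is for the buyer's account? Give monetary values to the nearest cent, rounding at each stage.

Buyer's account: AUD 5715.22

DAP: the seller bears all costs to the named destination except import duty and clearance.
Seller's account: goods 27537.30 + inland to port 1525.08 + origin terminal 333.90 + freight 5508.55 + insurance 501.51 + destination terminal 629.09 + delivery 1431.52 = 37466.95
Buyer's account: brokerage 380.07 + duty 5335.15 = 5715.22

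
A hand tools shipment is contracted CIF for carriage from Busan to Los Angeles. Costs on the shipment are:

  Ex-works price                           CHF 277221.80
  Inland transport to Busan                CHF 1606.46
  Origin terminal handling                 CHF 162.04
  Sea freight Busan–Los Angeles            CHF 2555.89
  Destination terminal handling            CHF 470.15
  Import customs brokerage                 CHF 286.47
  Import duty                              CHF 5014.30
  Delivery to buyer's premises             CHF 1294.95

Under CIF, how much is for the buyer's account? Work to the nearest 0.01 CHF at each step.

Buyer's account: CHF 7065.87

CIF: the seller pays costs through ocean freight and marine insurance to the destination port.
Seller's account: goods 277221.80 + inland to port 1606.46 + origin terminal 162.04 + freight 2555.89 = 281546.19
Buyer's account: destination terminal 470.15 + brokerage 286.47 + duty 5014.30 + delivery 1294.95 = 7065.87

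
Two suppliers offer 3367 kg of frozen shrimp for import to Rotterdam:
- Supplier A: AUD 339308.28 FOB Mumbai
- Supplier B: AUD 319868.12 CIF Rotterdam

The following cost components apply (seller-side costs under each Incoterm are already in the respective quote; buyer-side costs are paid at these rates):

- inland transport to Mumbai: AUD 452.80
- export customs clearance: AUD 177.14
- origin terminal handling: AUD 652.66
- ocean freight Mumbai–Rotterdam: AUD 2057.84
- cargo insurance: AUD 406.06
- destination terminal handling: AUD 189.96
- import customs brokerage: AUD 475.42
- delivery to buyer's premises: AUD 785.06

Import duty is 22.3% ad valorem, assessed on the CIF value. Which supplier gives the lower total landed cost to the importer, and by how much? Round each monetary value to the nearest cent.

Supplier A (FOB):
CIF value = FOB price + freight + insurance = 339308.28 + 2057.84 + 406.06 = 341772.18
Import duty = 341772.18 × 22.3% = 76215.20
Buyer bears (A): 2057.84 + 406.06 + 189.96 + 475.42 + 785.06 = 3914.34
Landed cost (A) = invoice 339308.28 + 3914.34 + duty 76215.20 = 419437.82
Supplier B (CIF):
The CIF price already equals the CIF value: 319868.12
Import duty = 319868.12 × 22.3% = 71330.59
Buyer bears (B): 189.96 + 475.42 + 785.06 = 1450.44
Landed cost (B) = invoice 319868.12 + 1450.44 + duty 71330.59 = 392649.15
Difference = |419437.82 − 392649.15| = 26788.67

Supplier B is cheaper by AUD 26788.67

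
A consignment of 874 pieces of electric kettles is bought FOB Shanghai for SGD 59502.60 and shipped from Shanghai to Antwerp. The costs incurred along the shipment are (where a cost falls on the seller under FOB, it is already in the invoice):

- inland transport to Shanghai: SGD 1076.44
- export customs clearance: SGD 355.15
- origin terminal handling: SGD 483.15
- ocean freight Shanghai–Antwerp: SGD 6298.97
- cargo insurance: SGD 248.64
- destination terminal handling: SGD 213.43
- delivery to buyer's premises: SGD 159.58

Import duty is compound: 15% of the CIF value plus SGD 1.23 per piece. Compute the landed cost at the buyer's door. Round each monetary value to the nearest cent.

Total landed cost: SGD 77405.77

FOB: the seller bears costs until goods are on board at the origin port; the buyer bears freight, insurance and all costs thereafter.
Already in the invoice (seller's account under FOB): inland to port, export clearance, origin terminal — exclude.
CIF value = FOB price + freight + insurance = 59502.60 + 6298.97 + 248.64 = 66050.21
Ad valorem component: 66050.21 × 15% = 9907.53
Specific component: 874 × 1.23 = 1075.02
Import duty = 9907.53 + 1075.02 = 10982.55
Buyer bears: freight 6298.97 + insurance 248.64 + destination terminal 213.43 + delivery 159.58 + duty 10982.55 = 17903.17
Landed cost = invoice 59502.60 + 17903.17 = 77405.77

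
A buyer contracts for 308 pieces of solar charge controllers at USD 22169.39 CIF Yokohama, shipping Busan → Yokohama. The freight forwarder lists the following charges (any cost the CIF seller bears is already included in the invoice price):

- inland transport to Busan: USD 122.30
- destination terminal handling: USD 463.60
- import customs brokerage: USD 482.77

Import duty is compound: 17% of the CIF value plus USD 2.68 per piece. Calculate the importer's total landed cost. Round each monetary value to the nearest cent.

Total landed cost: USD 27710.00

CIF: the seller pays costs through ocean freight and marine insurance to the destination port.
Already in the invoice (seller's account under CIF): inland to port — exclude.
The CIF price already equals the CIF value: 22169.39
Ad valorem component: 22169.39 × 17% = 3768.80
Specific component: 308 × 2.68 = 825.44
Import duty = 3768.80 + 825.44 = 4594.24
Buyer bears: destination terminal 463.60 + brokerage 482.77 + duty 4594.24 = 5540.61
Landed cost = invoice 22169.39 + 5540.61 = 27710.00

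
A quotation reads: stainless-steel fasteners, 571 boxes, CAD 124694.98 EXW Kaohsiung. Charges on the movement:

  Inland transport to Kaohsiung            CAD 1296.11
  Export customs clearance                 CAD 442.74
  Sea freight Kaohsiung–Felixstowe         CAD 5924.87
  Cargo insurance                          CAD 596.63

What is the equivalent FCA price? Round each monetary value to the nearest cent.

FCA price: CAD 126433.83

Not relevant to the conversion: insurance, freight — on the buyer under both terms; not part of either seller's price.
From EXW to FCA, the seller additionally bears: inland to port, export clearance.
FCA price = 124694.98 + 1296.11 + 442.74 = 126433.83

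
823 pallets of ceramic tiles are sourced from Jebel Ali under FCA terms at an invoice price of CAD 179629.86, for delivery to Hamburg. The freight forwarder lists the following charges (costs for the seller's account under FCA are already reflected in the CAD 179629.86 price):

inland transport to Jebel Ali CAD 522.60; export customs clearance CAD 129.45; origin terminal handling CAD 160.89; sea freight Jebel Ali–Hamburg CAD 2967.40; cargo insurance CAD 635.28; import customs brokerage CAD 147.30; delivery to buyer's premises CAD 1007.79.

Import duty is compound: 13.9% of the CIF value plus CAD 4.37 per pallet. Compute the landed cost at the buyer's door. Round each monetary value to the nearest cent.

FCA: the seller delivers export-cleared goods to the carrier; the buyer bears costs from that point.
Already in the invoice (seller's account under FCA): inland to port, export clearance — exclude.
CIF value = FCA price + origin terminal + freight + insurance = 179629.86 + 160.89 + 2967.40 + 635.28 = 183393.43
Ad valorem component: 183393.43 × 13.9% = 25491.69
Specific component: 823 × 4.37 = 3596.51
Import duty = 25491.69 + 3596.51 = 29088.20
Buyer bears: origin terminal 160.89 + freight 2967.40 + insurance 635.28 + brokerage 147.30 + delivery 1007.79 + duty 29088.20 = 34006.86
Landed cost = invoice 179629.86 + 34006.86 = 213636.72

Total landed cost: CAD 213636.72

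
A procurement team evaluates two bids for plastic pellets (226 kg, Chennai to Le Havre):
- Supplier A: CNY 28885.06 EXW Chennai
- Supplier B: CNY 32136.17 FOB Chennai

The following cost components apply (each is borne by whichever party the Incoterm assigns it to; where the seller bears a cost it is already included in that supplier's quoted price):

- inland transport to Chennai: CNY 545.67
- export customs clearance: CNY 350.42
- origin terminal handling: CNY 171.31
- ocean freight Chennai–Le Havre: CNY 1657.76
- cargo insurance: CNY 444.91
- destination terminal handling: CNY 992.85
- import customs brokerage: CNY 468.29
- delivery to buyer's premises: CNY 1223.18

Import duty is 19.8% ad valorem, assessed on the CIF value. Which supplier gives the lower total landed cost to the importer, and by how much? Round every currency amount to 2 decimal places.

Supplier A (EXW):
CIF value = EXW price + inland to port + export clearance + origin terminal + freight + insurance = 28885.06 + 545.67 + 350.42 + 171.31 + 1657.76 + 444.91 = 32055.13
Import duty = 32055.13 × 19.8% = 6346.92
Buyer bears (A): 545.67 + 350.42 + 171.31 + 1657.76 + 444.91 + 992.85 + 468.29 + 1223.18 = 5854.39
Landed cost (A) = invoice 28885.06 + 5854.39 + duty 6346.92 = 41086.37
Supplier B (FOB):
CIF value = FOB price + freight + insurance = 32136.17 + 1657.76 + 444.91 = 34238.84
Import duty = 34238.84 × 19.8% = 6779.29
Buyer bears (B): 1657.76 + 444.91 + 992.85 + 468.29 + 1223.18 = 4786.99
Landed cost (B) = invoice 32136.17 + 4786.99 + duty 6779.29 = 43702.45
Difference = |41086.37 − 43702.45| = 2616.08

Supplier A is cheaper by CNY 2616.08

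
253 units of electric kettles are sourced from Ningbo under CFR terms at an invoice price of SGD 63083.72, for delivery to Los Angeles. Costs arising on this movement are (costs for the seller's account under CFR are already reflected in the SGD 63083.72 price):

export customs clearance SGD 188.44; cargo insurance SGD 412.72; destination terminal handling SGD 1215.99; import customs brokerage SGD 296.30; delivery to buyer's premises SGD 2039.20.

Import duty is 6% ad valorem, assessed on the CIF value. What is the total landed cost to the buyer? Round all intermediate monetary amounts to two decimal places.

Total landed cost: SGD 70857.72

CFR: the seller pays costs through ocean freight to the destination port, but not insurance.
Already in the invoice (seller's account under CFR): export clearance — exclude.
CIF value = CFR price + insurance = 63083.72 + 412.72 = 63496.44
Import duty = 63496.44 × 6% = 3809.79
Buyer bears: insurance 412.72 + destination terminal 1215.99 + brokerage 296.30 + delivery 2039.20 + duty 3809.79 = 7774.00
Landed cost = invoice 63083.72 + 7774.00 = 70857.72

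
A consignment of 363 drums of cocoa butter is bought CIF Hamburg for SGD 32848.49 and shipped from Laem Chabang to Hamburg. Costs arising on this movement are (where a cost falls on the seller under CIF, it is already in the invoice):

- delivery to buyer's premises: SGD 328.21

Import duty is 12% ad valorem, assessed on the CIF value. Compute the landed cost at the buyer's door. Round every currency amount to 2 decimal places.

Total landed cost: SGD 37118.52

CIF: the seller pays costs through ocean freight and marine insurance to the destination port.
The CIF price already equals the CIF value: 32848.49
Import duty = 32848.49 × 12% = 3941.82
Buyer bears: delivery 328.21 + duty 3941.82 = 4270.03
Landed cost = invoice 32848.49 + 4270.03 = 37118.52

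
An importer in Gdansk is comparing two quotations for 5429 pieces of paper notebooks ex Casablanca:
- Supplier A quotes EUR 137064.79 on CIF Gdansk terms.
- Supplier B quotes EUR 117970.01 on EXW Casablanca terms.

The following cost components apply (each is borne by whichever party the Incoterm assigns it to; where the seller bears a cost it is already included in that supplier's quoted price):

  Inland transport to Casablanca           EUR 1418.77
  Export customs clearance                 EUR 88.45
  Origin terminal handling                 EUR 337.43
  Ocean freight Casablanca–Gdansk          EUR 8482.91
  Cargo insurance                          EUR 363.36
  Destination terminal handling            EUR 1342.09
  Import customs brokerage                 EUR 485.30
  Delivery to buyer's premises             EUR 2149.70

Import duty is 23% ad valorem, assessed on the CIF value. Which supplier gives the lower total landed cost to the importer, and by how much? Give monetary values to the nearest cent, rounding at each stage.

Supplier A (CIF):
The CIF price already equals the CIF value: 137064.79
Import duty = 137064.79 × 23% = 31524.90
Buyer bears (A): 1342.09 + 485.30 + 2149.70 = 3977.09
Landed cost (A) = invoice 137064.79 + 3977.09 + duty 31524.90 = 172566.78
Supplier B (EXW):
CIF value = EXW price + inland to port + export clearance + origin terminal + freight + insurance = 117970.01 + 1418.77 + 88.45 + 337.43 + 8482.91 + 363.36 = 128660.93
Import duty = 128660.93 × 23% = 29592.01
Buyer bears (B): 1418.77 + 88.45 + 337.43 + 8482.91 + 363.36 + 1342.09 + 485.30 + 2149.70 = 14668.01
Landed cost (B) = invoice 117970.01 + 14668.01 + duty 29592.01 = 162230.03
Difference = |172566.78 − 162230.03| = 10336.75

Supplier B is cheaper by EUR 10336.75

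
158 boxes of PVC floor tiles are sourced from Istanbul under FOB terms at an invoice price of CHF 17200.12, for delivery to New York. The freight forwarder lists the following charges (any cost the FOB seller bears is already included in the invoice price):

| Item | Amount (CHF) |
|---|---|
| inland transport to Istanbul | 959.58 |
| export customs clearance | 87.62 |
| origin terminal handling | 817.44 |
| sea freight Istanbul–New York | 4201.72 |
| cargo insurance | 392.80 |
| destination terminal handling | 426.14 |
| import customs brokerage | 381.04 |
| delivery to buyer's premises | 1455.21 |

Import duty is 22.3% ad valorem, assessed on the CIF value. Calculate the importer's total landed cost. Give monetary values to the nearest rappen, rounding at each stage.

FOB: the seller bears costs until goods are on board at the origin port; the buyer bears freight, insurance and all costs thereafter.
Already in the invoice (seller's account under FOB): inland to port, export clearance, origin terminal — exclude.
CIF value = FOB price + freight + insurance = 17200.12 + 4201.72 + 392.80 = 21794.64
Import duty = 21794.64 × 22.3% = 4860.20
Buyer bears: freight 4201.72 + insurance 392.80 + destination terminal 426.14 + brokerage 381.04 + delivery 1455.21 + duty 4860.20 = 11717.11
Landed cost = invoice 17200.12 + 11717.11 = 28917.23

Total landed cost: CHF 28917.23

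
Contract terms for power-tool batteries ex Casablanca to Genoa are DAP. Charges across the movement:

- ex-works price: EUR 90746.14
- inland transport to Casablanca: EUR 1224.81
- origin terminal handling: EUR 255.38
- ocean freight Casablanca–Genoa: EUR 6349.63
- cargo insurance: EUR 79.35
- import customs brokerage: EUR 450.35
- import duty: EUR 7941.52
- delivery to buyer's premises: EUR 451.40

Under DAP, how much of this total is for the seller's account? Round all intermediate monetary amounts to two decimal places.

DAP: the seller bears all costs to the named destination except import duty and clearance.
Seller's account: goods 90746.14 + inland to port 1224.81 + origin terminal 255.38 + freight 6349.63 + insurance 79.35 + delivery 451.40 = 99106.71
Buyer's account: brokerage 450.35 + duty 7941.52 = 8391.87

Seller's account: EUR 99106.71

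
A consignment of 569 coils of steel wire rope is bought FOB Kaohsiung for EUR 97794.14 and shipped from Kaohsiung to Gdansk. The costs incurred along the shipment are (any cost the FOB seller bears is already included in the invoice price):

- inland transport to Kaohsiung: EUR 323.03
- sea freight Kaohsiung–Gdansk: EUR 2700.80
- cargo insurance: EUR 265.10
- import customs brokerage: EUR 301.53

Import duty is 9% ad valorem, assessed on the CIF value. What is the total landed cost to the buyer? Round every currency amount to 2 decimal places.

Total landed cost: EUR 110129.97

FOB: the seller bears costs until goods are on board at the origin port; the buyer bears freight, insurance and all costs thereafter.
Already in the invoice (seller's account under FOB): inland to port — exclude.
CIF value = FOB price + freight + insurance = 97794.14 + 2700.80 + 265.10 = 100760.04
Import duty = 100760.04 × 9% = 9068.40
Buyer bears: freight 2700.80 + insurance 265.10 + brokerage 301.53 + duty 9068.40 = 12335.83
Landed cost = invoice 97794.14 + 12335.83 = 110129.97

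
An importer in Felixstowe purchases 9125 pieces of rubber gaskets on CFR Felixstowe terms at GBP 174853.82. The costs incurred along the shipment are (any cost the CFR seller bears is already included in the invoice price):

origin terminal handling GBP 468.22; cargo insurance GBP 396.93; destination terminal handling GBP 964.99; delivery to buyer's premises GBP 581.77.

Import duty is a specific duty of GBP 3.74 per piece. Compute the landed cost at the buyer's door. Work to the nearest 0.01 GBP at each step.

Total landed cost: GBP 210925.01

CFR: the seller pays costs through ocean freight to the destination port, but not insurance.
Already in the invoice (seller's account under CFR): origin terminal — exclude.
CIF value = CFR price + insurance = 174853.82 + 396.93 = 175250.75
Import duty = 9125 × 3.74 = 34127.50
Buyer bears: insurance 396.93 + destination terminal 964.99 + delivery 581.77 + duty 34127.50 = 36071.19
Landed cost = invoice 174853.82 + 36071.19 = 210925.01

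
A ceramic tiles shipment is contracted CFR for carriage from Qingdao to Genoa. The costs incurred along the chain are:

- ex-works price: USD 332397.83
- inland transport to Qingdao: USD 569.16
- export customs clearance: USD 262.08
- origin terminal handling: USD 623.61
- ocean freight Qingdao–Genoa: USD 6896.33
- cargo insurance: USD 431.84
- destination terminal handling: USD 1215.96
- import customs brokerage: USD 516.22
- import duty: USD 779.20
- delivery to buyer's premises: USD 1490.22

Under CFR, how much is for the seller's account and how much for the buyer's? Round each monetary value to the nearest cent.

CFR: the seller pays costs through ocean freight to the destination port, but not insurance.
Seller's account: goods 332397.83 + inland to port 569.16 + export clearance 262.08 + origin terminal 623.61 + freight 6896.33 = 340749.01
Buyer's account: insurance 431.84 + destination terminal 1215.96 + brokerage 516.22 + duty 779.20 + delivery 1490.22 = 4433.44

Seller: USD 340749.01; buyer: USD 4433.44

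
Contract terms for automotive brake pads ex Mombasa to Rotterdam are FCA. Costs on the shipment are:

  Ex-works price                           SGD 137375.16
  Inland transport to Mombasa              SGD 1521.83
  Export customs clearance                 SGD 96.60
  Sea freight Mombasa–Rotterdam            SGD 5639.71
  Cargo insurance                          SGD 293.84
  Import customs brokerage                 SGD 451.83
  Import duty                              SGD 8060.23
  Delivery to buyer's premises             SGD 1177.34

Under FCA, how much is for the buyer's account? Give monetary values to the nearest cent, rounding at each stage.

Buyer's account: SGD 15622.95

FCA: the seller delivers export-cleared goods to the carrier; the buyer bears costs from that point.
Seller's account: goods 137375.16 + inland to port 1521.83 + export clearance 96.60 = 138993.59
Buyer's account: freight 5639.71 + insurance 293.84 + brokerage 451.83 + duty 8060.23 + delivery 1177.34 = 15622.95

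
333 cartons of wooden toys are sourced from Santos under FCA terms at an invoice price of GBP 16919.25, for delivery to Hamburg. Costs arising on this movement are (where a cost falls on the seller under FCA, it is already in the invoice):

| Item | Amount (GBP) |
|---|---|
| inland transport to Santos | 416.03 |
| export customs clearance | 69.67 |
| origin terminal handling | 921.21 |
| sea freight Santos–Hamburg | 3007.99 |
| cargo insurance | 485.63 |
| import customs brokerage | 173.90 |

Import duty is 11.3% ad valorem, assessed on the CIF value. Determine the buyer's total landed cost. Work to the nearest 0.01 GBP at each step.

Total landed cost: GBP 23918.73

FCA: the seller delivers export-cleared goods to the carrier; the buyer bears costs from that point.
Already in the invoice (seller's account under FCA): inland to port, export clearance — exclude.
CIF value = FCA price + origin terminal + freight + insurance = 16919.25 + 921.21 + 3007.99 + 485.63 = 21334.08
Import duty = 21334.08 × 11.3% = 2410.75
Buyer bears: origin terminal 921.21 + freight 3007.99 + insurance 485.63 + brokerage 173.90 + duty 2410.75 = 6999.48
Landed cost = invoice 16919.25 + 6999.48 = 23918.73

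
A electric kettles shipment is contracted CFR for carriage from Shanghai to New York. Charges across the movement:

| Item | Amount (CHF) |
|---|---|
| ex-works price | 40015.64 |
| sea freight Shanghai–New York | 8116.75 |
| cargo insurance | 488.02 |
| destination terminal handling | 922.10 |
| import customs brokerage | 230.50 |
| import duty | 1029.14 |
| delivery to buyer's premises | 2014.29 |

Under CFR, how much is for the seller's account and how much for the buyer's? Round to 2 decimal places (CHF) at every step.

Seller: CHF 48132.39; buyer: CHF 4684.05

CFR: the seller pays costs through ocean freight to the destination port, but not insurance.
Seller's account: goods 40015.64 + freight 8116.75 = 48132.39
Buyer's account: insurance 488.02 + destination terminal 922.10 + brokerage 230.50 + duty 1029.14 + delivery 2014.29 = 4684.05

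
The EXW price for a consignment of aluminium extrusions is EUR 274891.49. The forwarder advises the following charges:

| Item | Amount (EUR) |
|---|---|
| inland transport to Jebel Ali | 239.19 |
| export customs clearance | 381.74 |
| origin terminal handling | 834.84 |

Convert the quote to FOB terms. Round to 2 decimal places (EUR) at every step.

FOB price: EUR 276347.26

From EXW to FOB, the seller additionally bears: inland to port, export clearance, origin terminal.
FOB price = 274891.49 + 239.19 + 381.74 + 834.84 = 276347.26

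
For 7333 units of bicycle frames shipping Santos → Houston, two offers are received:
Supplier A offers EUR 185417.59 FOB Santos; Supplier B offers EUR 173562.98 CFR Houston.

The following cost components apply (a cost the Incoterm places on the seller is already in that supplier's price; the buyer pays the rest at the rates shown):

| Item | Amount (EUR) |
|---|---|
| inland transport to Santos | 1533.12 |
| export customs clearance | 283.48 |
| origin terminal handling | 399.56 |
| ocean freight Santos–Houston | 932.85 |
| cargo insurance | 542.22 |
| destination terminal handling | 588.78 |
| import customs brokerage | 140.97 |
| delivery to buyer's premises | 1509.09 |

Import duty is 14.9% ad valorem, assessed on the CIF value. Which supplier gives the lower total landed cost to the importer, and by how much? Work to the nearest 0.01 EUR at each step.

Supplier A (FOB):
CIF value = FOB price + freight + insurance = 185417.59 + 932.85 + 542.22 = 186892.66
Import duty = 186892.66 × 14.9% = 27847.01
Buyer bears (A): 932.85 + 542.22 + 588.78 + 140.97 + 1509.09 = 3713.91
Landed cost (A) = invoice 185417.59 + 3713.91 + duty 27847.01 = 216978.51
Supplier B (CFR):
CIF value = CFR price + insurance = 173562.98 + 542.22 = 174105.20
Import duty = 174105.20 × 14.9% = 25941.67
Buyer bears (B): 542.22 + 588.78 + 140.97 + 1509.09 = 2781.06
Landed cost (B) = invoice 173562.98 + 2781.06 + duty 25941.67 = 202285.71
Difference = |216978.51 − 202285.71| = 14692.80

Supplier B is cheaper by EUR 14692.80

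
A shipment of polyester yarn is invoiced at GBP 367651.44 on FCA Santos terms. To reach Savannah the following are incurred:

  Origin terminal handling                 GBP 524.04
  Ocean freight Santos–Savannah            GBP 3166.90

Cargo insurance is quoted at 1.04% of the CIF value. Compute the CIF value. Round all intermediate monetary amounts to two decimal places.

CIF value: GBP 375244.93

Let C be the CIF value. C = FCA price + pre-shipment costs + freight + 1.04% × C
C − 1.04% × C = 367651.44 + 524.04 + 3166.90
0.9896 × C = 371342.38
C = 371342.38 / 0.9896 = 375244.93
Insurance premium = 1.04% × 375244.93 = 3902.55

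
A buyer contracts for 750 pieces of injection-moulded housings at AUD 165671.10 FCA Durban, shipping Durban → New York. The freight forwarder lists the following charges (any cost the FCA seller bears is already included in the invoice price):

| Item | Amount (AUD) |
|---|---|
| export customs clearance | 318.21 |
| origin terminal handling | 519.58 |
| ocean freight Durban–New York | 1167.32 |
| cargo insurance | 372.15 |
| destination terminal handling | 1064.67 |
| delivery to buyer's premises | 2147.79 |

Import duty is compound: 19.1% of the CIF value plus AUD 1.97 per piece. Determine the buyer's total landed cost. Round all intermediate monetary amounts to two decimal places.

Total landed cost: AUD 204456.57

FCA: the seller delivers export-cleared goods to the carrier; the buyer bears costs from that point.
Already in the invoice (seller's account under FCA): export clearance — exclude.
CIF value = FCA price + origin terminal + freight + insurance = 165671.10 + 519.58 + 1167.32 + 372.15 = 167730.15
Ad valorem component: 167730.15 × 19.1% = 32036.46
Specific component: 750 × 1.97 = 1477.50
Import duty = 32036.46 + 1477.50 = 33513.96
Buyer bears: origin terminal 519.58 + freight 1167.32 + insurance 372.15 + destination terminal 1064.67 + delivery 2147.79 + duty 33513.96 = 38785.47
Landed cost = invoice 165671.10 + 38785.47 = 204456.57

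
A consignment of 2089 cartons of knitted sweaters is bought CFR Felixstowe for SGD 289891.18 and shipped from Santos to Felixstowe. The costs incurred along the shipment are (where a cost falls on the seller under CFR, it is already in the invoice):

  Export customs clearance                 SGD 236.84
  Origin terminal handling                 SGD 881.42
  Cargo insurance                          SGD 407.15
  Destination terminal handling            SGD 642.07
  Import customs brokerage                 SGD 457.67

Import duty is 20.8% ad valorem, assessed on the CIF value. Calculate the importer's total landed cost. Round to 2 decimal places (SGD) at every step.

Total landed cost: SGD 351780.12

CFR: the seller pays costs through ocean freight to the destination port, but not insurance.
Already in the invoice (seller's account under CFR): export clearance, origin terminal — exclude.
CIF value = CFR price + insurance = 289891.18 + 407.15 = 290298.33
Import duty = 290298.33 × 20.8% = 60382.05
Buyer bears: insurance 407.15 + destination terminal 642.07 + brokerage 457.67 + duty 60382.05 = 61888.94
Landed cost = invoice 289891.18 + 61888.94 = 351780.12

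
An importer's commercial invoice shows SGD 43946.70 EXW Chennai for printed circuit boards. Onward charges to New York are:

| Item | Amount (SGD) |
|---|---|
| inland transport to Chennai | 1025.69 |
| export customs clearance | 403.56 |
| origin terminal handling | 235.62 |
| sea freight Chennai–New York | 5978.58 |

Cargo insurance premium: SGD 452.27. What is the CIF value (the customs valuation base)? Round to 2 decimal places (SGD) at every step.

CIF = EXW price + pre-shipment costs + freight + insurance
CIF = 43946.70 + 1025.69 + 403.56 + 235.62 + 5978.58 + 452.27 = 52042.42

CIF value: SGD 52042.42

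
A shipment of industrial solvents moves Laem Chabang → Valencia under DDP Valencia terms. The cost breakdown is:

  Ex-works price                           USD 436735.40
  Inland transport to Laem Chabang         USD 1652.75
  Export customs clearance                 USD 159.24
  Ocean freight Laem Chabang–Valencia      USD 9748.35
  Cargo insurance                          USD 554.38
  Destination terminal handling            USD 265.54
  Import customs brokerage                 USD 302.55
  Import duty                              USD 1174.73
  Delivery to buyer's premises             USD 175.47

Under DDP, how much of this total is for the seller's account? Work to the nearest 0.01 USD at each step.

DDP: the seller bears all costs including import duty.
Seller's account: goods 436735.40 + inland to port 1652.75 + export clearance 159.24 + freight 9748.35 + insurance 554.38 + destination terminal 265.54 + brokerage 302.55 + duty 1174.73 + delivery 175.47 = 450768.41
Buyer's account: 0.00

Seller's account: USD 450768.41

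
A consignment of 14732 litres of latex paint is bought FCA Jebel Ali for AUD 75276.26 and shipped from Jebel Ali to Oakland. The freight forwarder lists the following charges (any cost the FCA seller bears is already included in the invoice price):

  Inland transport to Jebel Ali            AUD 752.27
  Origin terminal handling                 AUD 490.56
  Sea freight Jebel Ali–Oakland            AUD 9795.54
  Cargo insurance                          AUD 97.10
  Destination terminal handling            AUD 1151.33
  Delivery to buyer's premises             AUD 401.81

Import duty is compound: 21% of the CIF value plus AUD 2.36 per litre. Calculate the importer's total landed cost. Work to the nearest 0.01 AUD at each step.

Total landed cost: AUD 139968.61

FCA: the seller delivers export-cleared goods to the carrier; the buyer bears costs from that point.
Already in the invoice (seller's account under FCA): inland to port — exclude.
CIF value = FCA price + origin terminal + freight + insurance = 75276.26 + 490.56 + 9795.54 + 97.10 = 85659.46
Ad valorem component: 85659.46 × 21% = 17988.49
Specific component: 14732 × 2.36 = 34767.52
Import duty = 17988.49 + 34767.52 = 52756.01
Buyer bears: origin terminal 490.56 + freight 9795.54 + insurance 97.10 + destination terminal 1151.33 + delivery 401.81 + duty 52756.01 = 64692.35
Landed cost = invoice 75276.26 + 64692.35 = 139968.61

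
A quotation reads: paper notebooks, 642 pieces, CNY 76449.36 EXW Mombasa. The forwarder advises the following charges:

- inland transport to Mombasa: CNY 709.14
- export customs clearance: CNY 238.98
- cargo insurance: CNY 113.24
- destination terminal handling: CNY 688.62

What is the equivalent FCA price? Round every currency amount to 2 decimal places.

Not relevant to the conversion: insurance, destination terminal — on the buyer under both terms; not part of either seller's price.
From EXW to FCA, the seller additionally bears: inland to port, export clearance.
FCA price = 76449.36 + 709.14 + 238.98 = 77397.48

FCA price: CNY 77397.48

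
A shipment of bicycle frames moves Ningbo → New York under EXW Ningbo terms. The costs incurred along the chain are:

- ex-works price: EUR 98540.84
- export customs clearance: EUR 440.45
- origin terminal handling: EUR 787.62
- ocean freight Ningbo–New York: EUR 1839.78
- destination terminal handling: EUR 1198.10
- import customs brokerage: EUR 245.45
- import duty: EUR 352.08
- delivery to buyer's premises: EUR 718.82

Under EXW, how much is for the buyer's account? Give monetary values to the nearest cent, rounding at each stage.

Buyer's account: EUR 5582.30

EXW: the seller makes goods available at their premises; the buyer bears all onward costs.
Seller's account: goods 98540.84 = 98540.84
Buyer's account: export clearance 440.45 + origin terminal 787.62 + freight 1839.78 + destination terminal 1198.10 + brokerage 245.45 + duty 352.08 + delivery 718.82 = 5582.30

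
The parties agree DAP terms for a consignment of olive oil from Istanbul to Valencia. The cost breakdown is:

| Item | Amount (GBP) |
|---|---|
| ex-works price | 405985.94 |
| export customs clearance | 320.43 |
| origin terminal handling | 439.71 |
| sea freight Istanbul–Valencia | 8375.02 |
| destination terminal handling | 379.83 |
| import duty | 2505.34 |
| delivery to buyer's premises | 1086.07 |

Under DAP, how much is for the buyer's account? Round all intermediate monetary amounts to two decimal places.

Buyer's account: GBP 2505.34

DAP: the seller bears all costs to the named destination except import duty and clearance.
Seller's account: goods 405985.94 + export clearance 320.43 + origin terminal 439.71 + freight 8375.02 + destination terminal 379.83 + delivery 1086.07 = 416587.00
Buyer's account: duty 2505.34 = 2505.34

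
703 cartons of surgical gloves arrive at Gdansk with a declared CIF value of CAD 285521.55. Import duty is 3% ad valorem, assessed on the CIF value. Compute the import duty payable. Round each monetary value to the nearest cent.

Import duty: CAD 8565.65

Import duty = 285521.55 × 3% = 8565.65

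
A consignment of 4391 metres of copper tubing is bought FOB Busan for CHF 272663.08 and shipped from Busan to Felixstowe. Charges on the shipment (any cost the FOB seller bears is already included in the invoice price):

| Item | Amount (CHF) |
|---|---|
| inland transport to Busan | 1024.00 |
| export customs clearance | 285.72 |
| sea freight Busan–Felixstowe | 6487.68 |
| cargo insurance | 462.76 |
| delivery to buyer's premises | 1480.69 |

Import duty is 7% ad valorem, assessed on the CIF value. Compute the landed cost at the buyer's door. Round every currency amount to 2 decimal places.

Total landed cost: CHF 300667.16

FOB: the seller bears costs until goods are on board at the origin port; the buyer bears freight, insurance and all costs thereafter.
Already in the invoice (seller's account under FOB): inland to port, export clearance — exclude.
CIF value = FOB price + freight + insurance = 272663.08 + 6487.68 + 462.76 = 279613.52
Import duty = 279613.52 × 7% = 19572.95
Buyer bears: freight 6487.68 + insurance 462.76 + delivery 1480.69 + duty 19572.95 = 28004.08
Landed cost = invoice 272663.08 + 28004.08 = 300667.16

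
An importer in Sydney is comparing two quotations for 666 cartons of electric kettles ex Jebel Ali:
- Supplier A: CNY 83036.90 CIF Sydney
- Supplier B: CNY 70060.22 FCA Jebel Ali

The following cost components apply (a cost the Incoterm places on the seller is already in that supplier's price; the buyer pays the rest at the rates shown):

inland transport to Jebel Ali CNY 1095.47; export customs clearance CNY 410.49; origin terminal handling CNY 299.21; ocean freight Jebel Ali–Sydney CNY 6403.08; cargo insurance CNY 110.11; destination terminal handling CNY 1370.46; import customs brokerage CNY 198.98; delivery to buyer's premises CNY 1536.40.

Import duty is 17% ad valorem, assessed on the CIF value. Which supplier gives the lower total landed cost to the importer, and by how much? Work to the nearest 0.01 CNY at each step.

Supplier A (CIF):
The CIF price already equals the CIF value: 83036.90
Import duty = 83036.90 × 17% = 14116.27
Buyer bears (A): 1370.46 + 198.98 + 1536.40 = 3105.84
Landed cost (A) = invoice 83036.90 + 3105.84 + duty 14116.27 = 100259.01
Supplier B (FCA):
CIF value = FCA price + origin terminal + freight + insurance = 70060.22 + 299.21 + 6403.08 + 110.11 = 76872.62
Import duty = 76872.62 × 17% = 13068.35
Buyer bears (B): 299.21 + 6403.08 + 110.11 + 1370.46 + 198.98 + 1536.40 = 9918.24
Landed cost (B) = invoice 70060.22 + 9918.24 + duty 13068.35 = 93046.81
Difference = |100259.01 − 93046.81| = 7212.20

Supplier B is cheaper by CNY 7212.20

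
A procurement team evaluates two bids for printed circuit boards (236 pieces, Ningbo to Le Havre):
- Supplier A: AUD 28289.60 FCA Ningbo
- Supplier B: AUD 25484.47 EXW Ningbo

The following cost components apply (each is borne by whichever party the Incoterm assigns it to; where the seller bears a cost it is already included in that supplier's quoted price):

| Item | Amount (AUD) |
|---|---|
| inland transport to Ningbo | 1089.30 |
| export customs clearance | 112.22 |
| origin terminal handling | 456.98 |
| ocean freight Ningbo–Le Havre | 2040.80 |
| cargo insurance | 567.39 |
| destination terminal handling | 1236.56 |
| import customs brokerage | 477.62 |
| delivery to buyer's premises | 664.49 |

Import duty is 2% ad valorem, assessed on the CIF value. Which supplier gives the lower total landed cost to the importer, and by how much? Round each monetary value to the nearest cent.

Supplier B is cheaper by AUD 1635.69

Supplier A (FCA):
CIF value = FCA price + origin terminal + freight + insurance = 28289.60 + 456.98 + 2040.80 + 567.39 = 31354.77
Import duty = 31354.77 × 2% = 627.10
Buyer bears (A): 456.98 + 2040.80 + 567.39 + 1236.56 + 477.62 + 664.49 = 5443.84
Landed cost (A) = invoice 28289.60 + 5443.84 + duty 627.10 = 34360.54
Supplier B (EXW):
CIF value = EXW price + inland to port + export clearance + origin terminal + freight + insurance = 25484.47 + 1089.30 + 112.22 + 456.98 + 2040.80 + 567.39 = 29751.16
Import duty = 29751.16 × 2% = 595.02
Buyer bears (B): 1089.30 + 112.22 + 456.98 + 2040.80 + 567.39 + 1236.56 + 477.62 + 664.49 = 6645.36
Landed cost (B) = invoice 25484.47 + 6645.36 + duty 595.02 = 32724.85
Difference = |34360.54 − 32724.85| = 1635.69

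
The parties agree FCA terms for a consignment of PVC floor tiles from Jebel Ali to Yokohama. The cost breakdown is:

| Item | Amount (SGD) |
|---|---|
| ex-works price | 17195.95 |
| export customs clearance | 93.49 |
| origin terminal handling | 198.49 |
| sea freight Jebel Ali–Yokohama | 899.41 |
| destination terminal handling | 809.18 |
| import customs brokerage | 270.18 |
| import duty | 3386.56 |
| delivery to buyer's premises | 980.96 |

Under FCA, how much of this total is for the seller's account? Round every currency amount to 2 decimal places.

FCA: the seller delivers export-cleared goods to the carrier; the buyer bears costs from that point.
Seller's account: goods 17195.95 + export clearance 93.49 = 17289.44
Buyer's account: origin terminal 198.49 + freight 899.41 + destination terminal 809.18 + brokerage 270.18 + duty 3386.56 + delivery 980.96 = 6544.78

Seller's account: SGD 17289.44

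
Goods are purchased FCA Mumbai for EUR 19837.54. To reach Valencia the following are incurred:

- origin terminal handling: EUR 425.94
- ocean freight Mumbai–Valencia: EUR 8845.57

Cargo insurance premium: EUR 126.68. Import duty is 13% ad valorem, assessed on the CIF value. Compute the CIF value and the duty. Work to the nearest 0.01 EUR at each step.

CIF = FCA price + pre-shipment costs + freight + insurance
CIF = 19837.54 + 425.94 + 8845.57 + 126.68 = 29235.73
Import duty = 29235.73 × 13% = 3800.64

CIF value: EUR 29235.73; import duty: EUR 3800.64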